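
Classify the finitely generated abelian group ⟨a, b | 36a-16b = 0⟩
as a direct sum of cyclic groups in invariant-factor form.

rank_ℚ(R)=1; free=2−1=1
SNF(R) diag = [4] → torsion [4]

Answer: M ≅ ℤ^1 ⊕ ℤ/4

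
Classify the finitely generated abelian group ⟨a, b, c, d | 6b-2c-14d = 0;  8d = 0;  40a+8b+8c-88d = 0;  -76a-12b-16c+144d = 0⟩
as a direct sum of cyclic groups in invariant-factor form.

rank_ℚ(R)=4; free=4−4=0
SNF(R) diag = [2, 4, 8, 8] → torsion [2, 4, 8, 8]

Answer: M ≅ ℤ/2 ⊕ ℤ/4 ⊕ ℤ/8 ⊕ ℤ/8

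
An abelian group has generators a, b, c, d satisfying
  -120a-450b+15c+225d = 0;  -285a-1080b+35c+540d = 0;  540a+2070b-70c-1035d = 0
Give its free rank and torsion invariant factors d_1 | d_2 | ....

rank_ℚ(R)=3; free=4−3=1
SNF(R) diag = [5, 15, 45] → torsion [5, 15, 45]

Answer: M ≅ ℤ^1 ⊕ ℤ/5 ⊕ ℤ/15 ⊕ ℤ/45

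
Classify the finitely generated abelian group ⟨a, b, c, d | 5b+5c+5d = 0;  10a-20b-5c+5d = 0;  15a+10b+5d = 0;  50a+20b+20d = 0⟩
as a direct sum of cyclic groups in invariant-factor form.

rank_ℚ(R)=4; free=4−4=0
SNF(R) diag = [5, 5, 5, 10] → torsion [5, 5, 5, 10]

Answer: M ≅ ℤ/5 ⊕ ℤ/5 ⊕ ℤ/5 ⊕ ℤ/10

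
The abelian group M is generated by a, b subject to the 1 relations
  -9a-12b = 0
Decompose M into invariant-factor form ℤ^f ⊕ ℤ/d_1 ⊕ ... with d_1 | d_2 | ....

Answer: M ≅ ℤ^1 ⊕ ℤ/3

Derivation:
rank_ℚ(R)=1; free=2−1=1
SNF(R) diag = [3] → torsion [3]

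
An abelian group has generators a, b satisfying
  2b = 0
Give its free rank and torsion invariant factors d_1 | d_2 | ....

Answer: M ≅ ℤ^1 ⊕ ℤ/2

Derivation:
rank_ℚ(R)=1; free=2−1=1
SNF(R) diag = [2] → torsion [2]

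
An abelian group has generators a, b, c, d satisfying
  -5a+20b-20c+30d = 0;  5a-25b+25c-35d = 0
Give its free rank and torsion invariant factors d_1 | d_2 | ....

Answer: M ≅ ℤ^2 ⊕ ℤ/5 ⊕ ℤ/5

Derivation:
rank_ℚ(R)=2; free=4−2=2
SNF(R) diag = [5, 5] → torsion [5, 5]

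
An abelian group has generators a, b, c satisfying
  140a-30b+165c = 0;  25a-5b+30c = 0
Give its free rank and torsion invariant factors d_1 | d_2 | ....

Answer: M ≅ ℤ^1 ⊕ ℤ/5 ⊕ ℤ/5

Derivation:
rank_ℚ(R)=2; free=3−2=1
SNF(R) diag = [5, 5] → torsion [5, 5]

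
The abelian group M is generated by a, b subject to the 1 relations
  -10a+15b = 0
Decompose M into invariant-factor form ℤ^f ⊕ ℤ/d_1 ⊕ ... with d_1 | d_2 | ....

rank_ℚ(R)=1; free=2−1=1
SNF(R) diag = [5] → torsion [5]

Answer: M ≅ ℤ^1 ⊕ ℤ/5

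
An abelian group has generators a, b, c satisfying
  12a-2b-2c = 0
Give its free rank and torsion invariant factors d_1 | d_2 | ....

rank_ℚ(R)=1; free=3−1=2
SNF(R) diag = [2] → torsion [2]

Answer: M ≅ ℤ^2 ⊕ ℤ/2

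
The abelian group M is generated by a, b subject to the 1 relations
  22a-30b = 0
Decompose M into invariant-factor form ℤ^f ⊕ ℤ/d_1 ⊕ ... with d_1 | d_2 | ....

rank_ℚ(R)=1; free=2−1=1
SNF(R) diag = [2] → torsion [2]

Answer: M ≅ ℤ^1 ⊕ ℤ/2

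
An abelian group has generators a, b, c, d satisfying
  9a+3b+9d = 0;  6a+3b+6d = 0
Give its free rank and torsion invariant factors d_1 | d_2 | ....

Answer: M ≅ ℤ^2 ⊕ ℤ/3 ⊕ ℤ/3

Derivation:
rank_ℚ(R)=2; free=4−2=2
SNF(R) diag = [3, 3] → torsion [3, 3]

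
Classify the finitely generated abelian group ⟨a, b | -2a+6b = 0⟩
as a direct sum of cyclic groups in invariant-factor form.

rank_ℚ(R)=1; free=2−1=1
SNF(R) diag = [2] → torsion [2]

Answer: M ≅ ℤ^1 ⊕ ℤ/2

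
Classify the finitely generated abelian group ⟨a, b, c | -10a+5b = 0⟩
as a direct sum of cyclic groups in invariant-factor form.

Answer: M ≅ ℤ^2 ⊕ ℤ/5

Derivation:
rank_ℚ(R)=1; free=3−1=2
SNF(R) diag = [5] → torsion [5]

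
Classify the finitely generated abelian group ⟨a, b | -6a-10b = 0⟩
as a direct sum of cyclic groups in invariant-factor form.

Answer: M ≅ ℤ^1 ⊕ ℤ/2

Derivation:
rank_ℚ(R)=1; free=2−1=1
SNF(R) diag = [2] → torsion [2]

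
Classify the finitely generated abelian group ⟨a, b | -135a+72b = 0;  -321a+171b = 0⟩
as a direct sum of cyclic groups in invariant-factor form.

Answer: M ≅ ℤ/3 ⊕ ℤ/9

Derivation:
rank_ℚ(R)=2; free=2−2=0
SNF(R) diag = [3, 9] → torsion [3, 9]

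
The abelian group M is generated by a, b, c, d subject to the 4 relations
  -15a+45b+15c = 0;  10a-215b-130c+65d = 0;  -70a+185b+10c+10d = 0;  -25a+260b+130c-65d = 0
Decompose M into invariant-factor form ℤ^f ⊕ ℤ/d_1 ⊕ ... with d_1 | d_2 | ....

rank_ℚ(R)=4; free=4−4=0
SNF(R) diag = [5, 15, 15, 45] → torsion [5, 15, 15, 45]

Answer: M ≅ ℤ/5 ⊕ ℤ/15 ⊕ ℤ/15 ⊕ ℤ/45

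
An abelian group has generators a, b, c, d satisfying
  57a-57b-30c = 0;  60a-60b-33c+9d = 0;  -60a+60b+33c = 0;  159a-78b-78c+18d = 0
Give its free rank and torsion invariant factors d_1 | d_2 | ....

Answer: M ≅ ℤ/3 ⊕ ℤ/9 ⊕ ℤ/27 ⊕ ℤ/81

Derivation:
rank_ℚ(R)=4; free=4−4=0
SNF(R) diag = [3, 9, 27, 81] → torsion [3, 9, 27, 81]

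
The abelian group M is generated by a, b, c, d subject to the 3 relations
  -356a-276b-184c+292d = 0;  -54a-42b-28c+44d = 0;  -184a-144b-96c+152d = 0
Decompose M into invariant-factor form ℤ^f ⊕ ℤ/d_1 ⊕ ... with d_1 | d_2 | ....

Answer: M ≅ ℤ^1 ⊕ ℤ/2 ⊕ ℤ/4 ⊕ ℤ/8

Derivation:
rank_ℚ(R)=3; free=4−3=1
SNF(R) diag = [2, 4, 8] → torsion [2, 4, 8]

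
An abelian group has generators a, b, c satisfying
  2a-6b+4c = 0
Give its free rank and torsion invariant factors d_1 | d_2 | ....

Answer: M ≅ ℤ^2 ⊕ ℤ/2

Derivation:
rank_ℚ(R)=1; free=3−1=2
SNF(R) diag = [2] → torsion [2]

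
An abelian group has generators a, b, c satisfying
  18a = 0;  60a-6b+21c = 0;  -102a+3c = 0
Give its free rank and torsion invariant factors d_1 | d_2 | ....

rank_ℚ(R)=3; free=3−3=0
SNF(R) diag = [3, 6, 18] → torsion [3, 6, 18]

Answer: M ≅ ℤ/3 ⊕ ℤ/6 ⊕ ℤ/18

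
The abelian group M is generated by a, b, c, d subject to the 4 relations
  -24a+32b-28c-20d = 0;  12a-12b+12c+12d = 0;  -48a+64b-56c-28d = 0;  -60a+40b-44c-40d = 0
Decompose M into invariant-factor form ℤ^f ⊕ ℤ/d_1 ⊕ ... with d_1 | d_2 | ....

rank_ℚ(R)=4; free=4−4=0
SNF(R) diag = [4, 12, 12, 12] → torsion [4, 12, 12, 12]

Answer: M ≅ ℤ/4 ⊕ ℤ/12 ⊕ ℤ/12 ⊕ ℤ/12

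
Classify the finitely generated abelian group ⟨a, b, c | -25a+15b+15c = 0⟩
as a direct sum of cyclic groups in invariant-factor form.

Answer: M ≅ ℤ^2 ⊕ ℤ/5

Derivation:
rank_ℚ(R)=1; free=3−1=2
SNF(R) diag = [5] → torsion [5]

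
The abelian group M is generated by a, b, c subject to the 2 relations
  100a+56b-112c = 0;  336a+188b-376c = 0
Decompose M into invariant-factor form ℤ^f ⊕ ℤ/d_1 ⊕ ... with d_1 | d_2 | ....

Answer: M ≅ ℤ^1 ⊕ ℤ/4 ⊕ ℤ/4

Derivation:
rank_ℚ(R)=2; free=3−2=1
SNF(R) diag = [4, 4] → torsion [4, 4]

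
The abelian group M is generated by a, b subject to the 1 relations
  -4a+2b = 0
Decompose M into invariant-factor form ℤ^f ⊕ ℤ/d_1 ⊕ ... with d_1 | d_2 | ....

rank_ℚ(R)=1; free=2−1=1
SNF(R) diag = [2] → torsion [2]

Answer: M ≅ ℤ^1 ⊕ ℤ/2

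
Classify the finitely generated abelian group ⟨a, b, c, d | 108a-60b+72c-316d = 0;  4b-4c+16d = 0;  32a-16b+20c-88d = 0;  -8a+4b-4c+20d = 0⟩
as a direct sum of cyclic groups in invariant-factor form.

Answer: M ≅ ℤ/4 ⊕ ℤ/4 ⊕ ℤ/4 ⊕ ℤ/4

Derivation:
rank_ℚ(R)=4; free=4−4=0
SNF(R) diag = [4, 4, 4, 4] → torsion [4, 4, 4, 4]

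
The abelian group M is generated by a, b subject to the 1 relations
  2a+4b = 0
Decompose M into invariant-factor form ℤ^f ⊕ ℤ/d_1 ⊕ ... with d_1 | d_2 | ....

rank_ℚ(R)=1; free=2−1=1
SNF(R) diag = [2] → torsion [2]

Answer: M ≅ ℤ^1 ⊕ ℤ/2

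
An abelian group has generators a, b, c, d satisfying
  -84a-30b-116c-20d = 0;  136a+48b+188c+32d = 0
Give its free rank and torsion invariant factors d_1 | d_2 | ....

Answer: M ≅ ℤ^2 ⊕ ℤ/2 ⊕ ℤ/4

Derivation:
rank_ℚ(R)=2; free=4−2=2
SNF(R) diag = [2, 4] → torsion [2, 4]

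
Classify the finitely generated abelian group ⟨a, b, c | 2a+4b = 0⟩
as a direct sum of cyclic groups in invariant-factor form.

Answer: M ≅ ℤ^2 ⊕ ℤ/2

Derivation:
rank_ℚ(R)=1; free=3−1=2
SNF(R) diag = [2] → torsion [2]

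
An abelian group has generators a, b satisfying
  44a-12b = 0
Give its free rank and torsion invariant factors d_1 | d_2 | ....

rank_ℚ(R)=1; free=2−1=1
SNF(R) diag = [4] → torsion [4]

Answer: M ≅ ℤ^1 ⊕ ℤ/4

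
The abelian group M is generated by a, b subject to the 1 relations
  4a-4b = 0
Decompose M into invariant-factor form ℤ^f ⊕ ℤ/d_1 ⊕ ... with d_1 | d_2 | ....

Answer: M ≅ ℤ^1 ⊕ ℤ/4

Derivation:
rank_ℚ(R)=1; free=2−1=1
SNF(R) diag = [4] → torsion [4]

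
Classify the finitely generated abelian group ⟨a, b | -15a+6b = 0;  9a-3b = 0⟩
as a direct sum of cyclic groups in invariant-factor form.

Answer: M ≅ ℤ/3 ⊕ ℤ/3

Derivation:
rank_ℚ(R)=2; free=2−2=0
SNF(R) diag = [3, 3] → torsion [3, 3]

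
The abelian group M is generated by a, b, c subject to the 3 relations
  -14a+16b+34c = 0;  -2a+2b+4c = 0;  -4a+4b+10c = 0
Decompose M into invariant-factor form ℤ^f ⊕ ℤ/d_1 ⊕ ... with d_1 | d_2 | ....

Answer: M ≅ ℤ/2 ⊕ ℤ/2 ⊕ ℤ/2

Derivation:
rank_ℚ(R)=3; free=3−3=0
SNF(R) diag = [2, 2, 2] → torsion [2, 2, 2]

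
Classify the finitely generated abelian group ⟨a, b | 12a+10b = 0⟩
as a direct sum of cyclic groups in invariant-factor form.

Answer: M ≅ ℤ^1 ⊕ ℤ/2

Derivation:
rank_ℚ(R)=1; free=2−1=1
SNF(R) diag = [2] → torsion [2]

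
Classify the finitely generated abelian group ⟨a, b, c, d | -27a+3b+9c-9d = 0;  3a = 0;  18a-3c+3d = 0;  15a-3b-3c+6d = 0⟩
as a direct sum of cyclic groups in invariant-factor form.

rank_ℚ(R)=4; free=4−4=0
SNF(R) diag = [3, 3, 3, 3] → torsion [3, 3, 3, 3]

Answer: M ≅ ℤ/3 ⊕ ℤ/3 ⊕ ℤ/3 ⊕ ℤ/3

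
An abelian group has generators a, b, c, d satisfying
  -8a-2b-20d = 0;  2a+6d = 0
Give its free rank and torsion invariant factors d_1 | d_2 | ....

Answer: M ≅ ℤ^2 ⊕ ℤ/2 ⊕ ℤ/2

Derivation:
rank_ℚ(R)=2; free=4−2=2
SNF(R) diag = [2, 2] → torsion [2, 2]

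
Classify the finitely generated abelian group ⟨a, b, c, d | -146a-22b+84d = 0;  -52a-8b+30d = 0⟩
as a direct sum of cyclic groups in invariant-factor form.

rank_ℚ(R)=2; free=4−2=2
SNF(R) diag = [2, 6] → torsion [2, 6]

Answer: M ≅ ℤ^2 ⊕ ℤ/2 ⊕ ℤ/6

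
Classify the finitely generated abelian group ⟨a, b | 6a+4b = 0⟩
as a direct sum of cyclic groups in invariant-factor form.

rank_ℚ(R)=1; free=2−1=1
SNF(R) diag = [2] → torsion [2]

Answer: M ≅ ℤ^1 ⊕ ℤ/2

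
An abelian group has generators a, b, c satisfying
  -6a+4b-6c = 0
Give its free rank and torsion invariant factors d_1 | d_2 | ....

Answer: M ≅ ℤ^2 ⊕ ℤ/2

Derivation:
rank_ℚ(R)=1; free=3−1=2
SNF(R) diag = [2] → torsion [2]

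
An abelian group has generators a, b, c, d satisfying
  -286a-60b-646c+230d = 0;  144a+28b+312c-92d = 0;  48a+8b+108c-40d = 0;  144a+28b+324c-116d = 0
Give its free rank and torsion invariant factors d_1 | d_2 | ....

rank_ℚ(R)=4; free=4−4=0
SNF(R) diag = [2, 4, 12, 24] → torsion [2, 4, 12, 24]

Answer: M ≅ ℤ/2 ⊕ ℤ/4 ⊕ ℤ/12 ⊕ ℤ/24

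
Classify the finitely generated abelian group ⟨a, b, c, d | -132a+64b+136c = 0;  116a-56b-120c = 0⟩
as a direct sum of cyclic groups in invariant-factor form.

rank_ℚ(R)=2; free=4−2=2
SNF(R) diag = [4, 8] → torsion [4, 8]

Answer: M ≅ ℤ^2 ⊕ ℤ/4 ⊕ ℤ/8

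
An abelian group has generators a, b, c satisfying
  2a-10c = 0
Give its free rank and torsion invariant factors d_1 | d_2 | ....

rank_ℚ(R)=1; free=3−1=2
SNF(R) diag = [2] → torsion [2]

Answer: M ≅ ℤ^2 ⊕ ℤ/2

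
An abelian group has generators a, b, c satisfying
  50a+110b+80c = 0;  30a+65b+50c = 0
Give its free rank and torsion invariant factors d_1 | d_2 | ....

rank_ℚ(R)=2; free=3−2=1
SNF(R) diag = [5, 10] → torsion [5, 10]

Answer: M ≅ ℤ^1 ⊕ ℤ/5 ⊕ ℤ/10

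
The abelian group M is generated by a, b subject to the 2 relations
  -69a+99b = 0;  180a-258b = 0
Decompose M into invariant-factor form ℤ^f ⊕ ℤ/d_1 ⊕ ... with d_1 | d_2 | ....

rank_ℚ(R)=2; free=2−2=0
SNF(R) diag = [3, 6] → torsion [3, 6]

Answer: M ≅ ℤ/3 ⊕ ℤ/6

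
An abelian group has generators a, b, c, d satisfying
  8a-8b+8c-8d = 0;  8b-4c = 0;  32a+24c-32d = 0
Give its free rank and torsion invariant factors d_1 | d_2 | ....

rank_ℚ(R)=3; free=4−3=1
SNF(R) diag = [4, 8, 16] → torsion [4, 8, 16]

Answer: M ≅ ℤ^1 ⊕ ℤ/4 ⊕ ℤ/8 ⊕ ℤ/16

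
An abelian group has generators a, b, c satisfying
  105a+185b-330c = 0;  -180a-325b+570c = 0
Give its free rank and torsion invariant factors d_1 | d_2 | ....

Answer: M ≅ ℤ^1 ⊕ ℤ/5 ⊕ ℤ/15

Derivation:
rank_ℚ(R)=2; free=3−2=1
SNF(R) diag = [5, 15] → torsion [5, 15]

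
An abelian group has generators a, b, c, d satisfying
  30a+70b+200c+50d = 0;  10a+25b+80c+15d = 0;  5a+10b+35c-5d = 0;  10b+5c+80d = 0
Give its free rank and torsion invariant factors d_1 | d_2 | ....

Answer: M ≅ ℤ/5 ⊕ ℤ/5 ⊕ ℤ/15 ⊕ ℤ/30

Derivation:
rank_ℚ(R)=4; free=4−4=0
SNF(R) diag = [5, 5, 15, 30] → torsion [5, 5, 15, 30]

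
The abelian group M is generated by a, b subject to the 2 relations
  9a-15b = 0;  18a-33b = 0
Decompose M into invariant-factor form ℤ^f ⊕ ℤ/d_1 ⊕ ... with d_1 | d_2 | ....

rank_ℚ(R)=2; free=2−2=0
SNF(R) diag = [3, 9] → torsion [3, 9]

Answer: M ≅ ℤ/3 ⊕ ℤ/9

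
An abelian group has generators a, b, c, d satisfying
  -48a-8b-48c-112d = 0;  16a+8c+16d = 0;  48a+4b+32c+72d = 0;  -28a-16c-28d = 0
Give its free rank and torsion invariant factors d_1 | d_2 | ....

Answer: M ≅ ℤ/4 ⊕ ℤ/4 ⊕ ℤ/8 ⊕ ℤ/16

Derivation:
rank_ℚ(R)=4; free=4−4=0
SNF(R) diag = [4, 4, 8, 16] → torsion [4, 4, 8, 16]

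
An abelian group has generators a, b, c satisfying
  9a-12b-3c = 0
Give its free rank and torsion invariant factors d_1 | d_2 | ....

rank_ℚ(R)=1; free=3−1=2
SNF(R) diag = [3] → torsion [3]

Answer: M ≅ ℤ^2 ⊕ ℤ/3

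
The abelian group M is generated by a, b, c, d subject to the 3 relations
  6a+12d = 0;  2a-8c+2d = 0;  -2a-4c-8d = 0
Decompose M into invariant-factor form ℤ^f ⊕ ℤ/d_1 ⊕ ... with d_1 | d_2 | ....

rank_ℚ(R)=3; free=4−3=1
SNF(R) diag = [2, 6, 12] → torsion [2, 6, 12]

Answer: M ≅ ℤ^1 ⊕ ℤ/2 ⊕ ℤ/6 ⊕ ℤ/12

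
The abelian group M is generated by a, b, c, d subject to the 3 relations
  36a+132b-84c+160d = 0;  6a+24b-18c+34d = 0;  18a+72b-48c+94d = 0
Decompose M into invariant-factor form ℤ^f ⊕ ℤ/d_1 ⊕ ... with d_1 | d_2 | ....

Answer: M ≅ ℤ^1 ⊕ ℤ/2 ⊕ ℤ/6 ⊕ ℤ/12

Derivation:
rank_ℚ(R)=3; free=4−3=1
SNF(R) diag = [2, 6, 12] → torsion [2, 6, 12]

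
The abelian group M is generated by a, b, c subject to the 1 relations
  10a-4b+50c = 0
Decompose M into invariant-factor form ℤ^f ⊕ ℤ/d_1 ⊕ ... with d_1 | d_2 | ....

rank_ℚ(R)=1; free=3−1=2
SNF(R) diag = [2] → torsion [2]

Answer: M ≅ ℤ^2 ⊕ ℤ/2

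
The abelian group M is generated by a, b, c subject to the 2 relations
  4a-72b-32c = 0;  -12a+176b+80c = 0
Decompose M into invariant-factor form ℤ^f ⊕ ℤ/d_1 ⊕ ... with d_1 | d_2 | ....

Answer: M ≅ ℤ^1 ⊕ ℤ/4 ⊕ ℤ/8

Derivation:
rank_ℚ(R)=2; free=3−2=1
SNF(R) diag = [4, 8] → torsion [4, 8]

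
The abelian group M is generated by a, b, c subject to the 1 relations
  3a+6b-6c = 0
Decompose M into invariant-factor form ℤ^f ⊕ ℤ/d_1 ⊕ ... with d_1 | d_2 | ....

Answer: M ≅ ℤ^2 ⊕ ℤ/3

Derivation:
rank_ℚ(R)=1; free=3−1=2
SNF(R) diag = [3] → torsion [3]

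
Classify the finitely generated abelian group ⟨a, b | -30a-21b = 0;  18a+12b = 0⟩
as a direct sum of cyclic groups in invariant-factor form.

rank_ℚ(R)=2; free=2−2=0
SNF(R) diag = [3, 6] → torsion [3, 6]

Answer: M ≅ ℤ/3 ⊕ ℤ/6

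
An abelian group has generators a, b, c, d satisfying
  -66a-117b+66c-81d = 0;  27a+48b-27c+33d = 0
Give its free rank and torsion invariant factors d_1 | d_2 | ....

rank_ℚ(R)=2; free=4−2=2
SNF(R) diag = [3, 3] → torsion [3, 3]

Answer: M ≅ ℤ^2 ⊕ ℤ/3 ⊕ ℤ/3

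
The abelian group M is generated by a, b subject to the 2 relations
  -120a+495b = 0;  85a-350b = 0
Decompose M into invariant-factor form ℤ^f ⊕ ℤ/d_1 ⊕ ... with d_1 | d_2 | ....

rank_ℚ(R)=2; free=2−2=0
SNF(R) diag = [5, 15] → torsion [5, 15]

Answer: M ≅ ℤ/5 ⊕ ℤ/15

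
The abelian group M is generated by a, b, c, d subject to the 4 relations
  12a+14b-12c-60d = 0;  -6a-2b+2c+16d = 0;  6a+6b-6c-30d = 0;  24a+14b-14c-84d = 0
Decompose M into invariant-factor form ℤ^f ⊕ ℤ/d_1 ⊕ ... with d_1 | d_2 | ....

rank_ℚ(R)=4; free=4−4=0
SNF(R) diag = [2, 2, 2, 6] → torsion [2, 2, 2, 6]

Answer: M ≅ ℤ/2 ⊕ ℤ/2 ⊕ ℤ/2 ⊕ ℤ/6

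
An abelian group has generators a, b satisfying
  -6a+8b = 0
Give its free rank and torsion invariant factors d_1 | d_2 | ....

Answer: M ≅ ℤ^1 ⊕ ℤ/2

Derivation:
rank_ℚ(R)=1; free=2−1=1
SNF(R) diag = [2] → torsion [2]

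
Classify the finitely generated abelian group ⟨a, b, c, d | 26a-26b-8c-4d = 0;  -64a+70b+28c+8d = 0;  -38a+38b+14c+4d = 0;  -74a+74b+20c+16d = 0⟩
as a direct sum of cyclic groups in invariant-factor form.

Answer: M ≅ ℤ/2 ⊕ ℤ/6 ⊕ ℤ/6 ⊕ ℤ/12

Derivation:
rank_ℚ(R)=4; free=4−4=0
SNF(R) diag = [2, 6, 6, 12] → torsion [2, 6, 6, 12]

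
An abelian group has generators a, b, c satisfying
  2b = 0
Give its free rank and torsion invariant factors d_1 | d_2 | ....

Answer: M ≅ ℤ^2 ⊕ ℤ/2

Derivation:
rank_ℚ(R)=1; free=3−1=2
SNF(R) diag = [2] → torsion [2]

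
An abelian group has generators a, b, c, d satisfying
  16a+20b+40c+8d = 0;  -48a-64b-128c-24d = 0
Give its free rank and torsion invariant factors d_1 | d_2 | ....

rank_ℚ(R)=2; free=4−2=2
SNF(R) diag = [4, 8] → torsion [4, 8]

Answer: M ≅ ℤ^2 ⊕ ℤ/4 ⊕ ℤ/8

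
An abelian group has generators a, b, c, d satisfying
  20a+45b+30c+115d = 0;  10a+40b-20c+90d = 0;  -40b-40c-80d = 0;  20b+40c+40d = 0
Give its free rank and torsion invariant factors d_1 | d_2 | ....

Answer: M ≅ ℤ/5 ⊕ ℤ/10 ⊕ ℤ/20 ⊕ ℤ/40

Derivation:
rank_ℚ(R)=4; free=4−4=0
SNF(R) diag = [5, 10, 20, 40] → torsion [5, 10, 20, 40]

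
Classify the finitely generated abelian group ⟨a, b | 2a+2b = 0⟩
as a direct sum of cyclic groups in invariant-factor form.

Answer: M ≅ ℤ^1 ⊕ ℤ/2

Derivation:
rank_ℚ(R)=1; free=2−1=1
SNF(R) diag = [2] → torsion [2]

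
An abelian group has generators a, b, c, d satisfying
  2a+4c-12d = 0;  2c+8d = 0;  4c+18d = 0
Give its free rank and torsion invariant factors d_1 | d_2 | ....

Answer: M ≅ ℤ^1 ⊕ ℤ/2 ⊕ ℤ/2 ⊕ ℤ/2

Derivation:
rank_ℚ(R)=3; free=4−3=1
SNF(R) diag = [2, 2, 2] → torsion [2, 2, 2]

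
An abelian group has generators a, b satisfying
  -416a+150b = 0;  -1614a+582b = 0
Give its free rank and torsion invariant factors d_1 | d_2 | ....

Answer: M ≅ ℤ/2 ⊕ ℤ/6

Derivation:
rank_ℚ(R)=2; free=2−2=0
SNF(R) diag = [2, 6] → torsion [2, 6]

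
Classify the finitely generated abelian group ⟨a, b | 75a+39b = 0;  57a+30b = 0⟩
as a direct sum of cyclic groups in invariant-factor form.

rank_ℚ(R)=2; free=2−2=0
SNF(R) diag = [3, 9] → torsion [3, 9]

Answer: M ≅ ℤ/3 ⊕ ℤ/9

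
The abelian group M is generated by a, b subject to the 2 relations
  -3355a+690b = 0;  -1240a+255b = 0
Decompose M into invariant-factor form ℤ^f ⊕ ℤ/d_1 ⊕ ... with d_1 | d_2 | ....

rank_ℚ(R)=2; free=2−2=0
SNF(R) diag = [5, 15] → torsion [5, 15]

Answer: M ≅ ℤ/5 ⊕ ℤ/15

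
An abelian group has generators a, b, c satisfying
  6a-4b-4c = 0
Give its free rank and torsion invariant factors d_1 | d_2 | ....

rank_ℚ(R)=1; free=3−1=2
SNF(R) diag = [2] → torsion [2]

Answer: M ≅ ℤ^2 ⊕ ℤ/2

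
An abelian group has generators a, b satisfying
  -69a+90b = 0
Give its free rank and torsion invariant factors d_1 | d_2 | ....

rank_ℚ(R)=1; free=2−1=1
SNF(R) diag = [3] → torsion [3]

Answer: M ≅ ℤ^1 ⊕ ℤ/3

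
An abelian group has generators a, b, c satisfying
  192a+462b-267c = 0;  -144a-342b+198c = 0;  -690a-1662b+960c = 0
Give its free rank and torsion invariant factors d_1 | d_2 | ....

rank_ℚ(R)=3; free=3−3=0
SNF(R) diag = [3, 6, 18] → torsion [3, 6, 18]

Answer: M ≅ ℤ/3 ⊕ ℤ/6 ⊕ ℤ/18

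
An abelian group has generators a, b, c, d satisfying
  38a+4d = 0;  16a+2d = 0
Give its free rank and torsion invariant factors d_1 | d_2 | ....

Answer: M ≅ ℤ^2 ⊕ ℤ/2 ⊕ ℤ/6

Derivation:
rank_ℚ(R)=2; free=4−2=2
SNF(R) diag = [2, 6] → torsion [2, 6]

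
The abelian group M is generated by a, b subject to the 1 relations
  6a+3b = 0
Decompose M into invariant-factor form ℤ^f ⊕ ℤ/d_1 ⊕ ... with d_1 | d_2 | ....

Answer: M ≅ ℤ^1 ⊕ ℤ/3

Derivation:
rank_ℚ(R)=1; free=2−1=1
SNF(R) diag = [3] → torsion [3]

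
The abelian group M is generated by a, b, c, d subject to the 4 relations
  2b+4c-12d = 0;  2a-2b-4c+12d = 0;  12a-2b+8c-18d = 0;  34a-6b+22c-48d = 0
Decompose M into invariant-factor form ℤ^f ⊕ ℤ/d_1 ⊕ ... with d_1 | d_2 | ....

Answer: M ≅ ℤ/2 ⊕ ℤ/2 ⊕ ℤ/2 ⊕ ℤ/6

Derivation:
rank_ℚ(R)=4; free=4−4=0
SNF(R) diag = [2, 2, 2, 6] → torsion [2, 2, 2, 6]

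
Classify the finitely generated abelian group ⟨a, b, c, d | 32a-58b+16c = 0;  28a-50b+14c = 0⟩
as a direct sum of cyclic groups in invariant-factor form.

rank_ℚ(R)=2; free=4−2=2
SNF(R) diag = [2, 6] → torsion [2, 6]

Answer: M ≅ ℤ^2 ⊕ ℤ/2 ⊕ ℤ/6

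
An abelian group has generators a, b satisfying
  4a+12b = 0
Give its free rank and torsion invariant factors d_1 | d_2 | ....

rank_ℚ(R)=1; free=2−1=1
SNF(R) diag = [4] → torsion [4]

Answer: M ≅ ℤ^1 ⊕ ℤ/4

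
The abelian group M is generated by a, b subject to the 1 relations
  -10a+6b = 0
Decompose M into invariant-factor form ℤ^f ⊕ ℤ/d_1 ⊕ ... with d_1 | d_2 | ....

rank_ℚ(R)=1; free=2−1=1
SNF(R) diag = [2] → torsion [2]

Answer: M ≅ ℤ^1 ⊕ ℤ/2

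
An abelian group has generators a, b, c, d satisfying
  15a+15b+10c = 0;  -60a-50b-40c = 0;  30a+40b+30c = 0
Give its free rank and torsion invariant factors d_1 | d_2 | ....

rank_ℚ(R)=3; free=4−3=1
SNF(R) diag = [5, 10, 30] → torsion [5, 10, 30]

Answer: M ≅ ℤ^1 ⊕ ℤ/5 ⊕ ℤ/10 ⊕ ℤ/30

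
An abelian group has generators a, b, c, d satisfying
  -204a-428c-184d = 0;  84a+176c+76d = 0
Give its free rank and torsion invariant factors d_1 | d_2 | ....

Answer: M ≅ ℤ^2 ⊕ ℤ/4 ⊕ ℤ/12

Derivation:
rank_ℚ(R)=2; free=4−2=2
SNF(R) diag = [4, 12] → torsion [4, 12]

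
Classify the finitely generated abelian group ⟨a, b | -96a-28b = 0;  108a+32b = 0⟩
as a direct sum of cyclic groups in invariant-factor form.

rank_ℚ(R)=2; free=2−2=0
SNF(R) diag = [4, 12] → torsion [4, 12]

Answer: M ≅ ℤ/4 ⊕ ℤ/12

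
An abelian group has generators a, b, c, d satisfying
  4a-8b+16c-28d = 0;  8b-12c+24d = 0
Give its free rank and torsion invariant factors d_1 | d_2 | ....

rank_ℚ(R)=2; free=4−2=2
SNF(R) diag = [4, 4] → torsion [4, 4]

Answer: M ≅ ℤ^2 ⊕ ℤ/4 ⊕ ℤ/4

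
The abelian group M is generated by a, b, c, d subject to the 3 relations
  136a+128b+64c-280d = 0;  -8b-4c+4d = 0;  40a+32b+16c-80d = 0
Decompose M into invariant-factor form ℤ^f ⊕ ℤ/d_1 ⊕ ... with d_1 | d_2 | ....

rank_ℚ(R)=3; free=4−3=1
SNF(R) diag = [4, 8, 8] → torsion [4, 8, 8]

Answer: M ≅ ℤ^1 ⊕ ℤ/4 ⊕ ℤ/8 ⊕ ℤ/8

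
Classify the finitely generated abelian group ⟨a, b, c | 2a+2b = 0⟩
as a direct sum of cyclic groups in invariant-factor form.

rank_ℚ(R)=1; free=3−1=2
SNF(R) diag = [2] → torsion [2]

Answer: M ≅ ℤ^2 ⊕ ℤ/2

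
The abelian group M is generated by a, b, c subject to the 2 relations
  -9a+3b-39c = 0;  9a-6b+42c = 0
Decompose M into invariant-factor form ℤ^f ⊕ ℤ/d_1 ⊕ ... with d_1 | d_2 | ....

rank_ℚ(R)=2; free=3−2=1
SNF(R) diag = [3, 9] → torsion [3, 9]

Answer: M ≅ ℤ^1 ⊕ ℤ/3 ⊕ ℤ/9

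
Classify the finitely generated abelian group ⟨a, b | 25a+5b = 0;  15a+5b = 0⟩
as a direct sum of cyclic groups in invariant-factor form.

Answer: M ≅ ℤ/5 ⊕ ℤ/10

Derivation:
rank_ℚ(R)=2; free=2−2=0
SNF(R) diag = [5, 10] → torsion [5, 10]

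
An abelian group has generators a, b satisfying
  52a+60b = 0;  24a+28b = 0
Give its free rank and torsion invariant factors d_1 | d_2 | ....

Answer: M ≅ ℤ/4 ⊕ ℤ/4

Derivation:
rank_ℚ(R)=2; free=2−2=0
SNF(R) diag = [4, 4] → torsion [4, 4]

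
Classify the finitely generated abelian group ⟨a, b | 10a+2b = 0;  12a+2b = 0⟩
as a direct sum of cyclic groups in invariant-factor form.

Answer: M ≅ ℤ/2 ⊕ ℤ/2

Derivation:
rank_ℚ(R)=2; free=2−2=0
SNF(R) diag = [2, 2] → torsion [2, 2]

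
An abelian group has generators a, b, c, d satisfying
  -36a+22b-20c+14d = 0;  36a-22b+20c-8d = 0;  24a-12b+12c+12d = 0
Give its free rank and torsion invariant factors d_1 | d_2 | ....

rank_ℚ(R)=3; free=4−3=1
SNF(R) diag = [2, 6, 12] → torsion [2, 6, 12]

Answer: M ≅ ℤ^1 ⊕ ℤ/2 ⊕ ℤ/6 ⊕ ℤ/12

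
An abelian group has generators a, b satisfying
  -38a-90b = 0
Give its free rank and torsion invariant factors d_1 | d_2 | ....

rank_ℚ(R)=1; free=2−1=1
SNF(R) diag = [2] → torsion [2]

Answer: M ≅ ℤ^1 ⊕ ℤ/2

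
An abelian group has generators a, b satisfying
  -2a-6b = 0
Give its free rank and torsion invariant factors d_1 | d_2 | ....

rank_ℚ(R)=1; free=2−1=1
SNF(R) diag = [2] → torsion [2]

Answer: M ≅ ℤ^1 ⊕ ℤ/2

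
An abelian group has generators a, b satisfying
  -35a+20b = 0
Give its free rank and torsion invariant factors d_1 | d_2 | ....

rank_ℚ(R)=1; free=2−1=1
SNF(R) diag = [5] → torsion [5]

Answer: M ≅ ℤ^1 ⊕ ℤ/5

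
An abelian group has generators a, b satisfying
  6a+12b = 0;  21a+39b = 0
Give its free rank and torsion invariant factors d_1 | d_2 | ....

Answer: M ≅ ℤ/3 ⊕ ℤ/6

Derivation:
rank_ℚ(R)=2; free=2−2=0
SNF(R) diag = [3, 6] → torsion [3, 6]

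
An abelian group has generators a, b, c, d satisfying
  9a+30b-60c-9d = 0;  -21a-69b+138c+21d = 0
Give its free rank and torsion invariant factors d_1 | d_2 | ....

rank_ℚ(R)=2; free=4−2=2
SNF(R) diag = [3, 3] → torsion [3, 3]

Answer: M ≅ ℤ^2 ⊕ ℤ/3 ⊕ ℤ/3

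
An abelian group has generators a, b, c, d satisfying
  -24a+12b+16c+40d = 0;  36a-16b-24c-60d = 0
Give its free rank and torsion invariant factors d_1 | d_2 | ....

rank_ℚ(R)=2; free=4−2=2
SNF(R) diag = [4, 4] → torsion [4, 4]

Answer: M ≅ ℤ^2 ⊕ ℤ/4 ⊕ ℤ/4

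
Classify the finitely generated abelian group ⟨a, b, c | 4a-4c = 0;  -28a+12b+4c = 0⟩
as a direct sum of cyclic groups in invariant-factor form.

rank_ℚ(R)=2; free=3−2=1
SNF(R) diag = [4, 12] → torsion [4, 12]

Answer: M ≅ ℤ^1 ⊕ ℤ/4 ⊕ ℤ/12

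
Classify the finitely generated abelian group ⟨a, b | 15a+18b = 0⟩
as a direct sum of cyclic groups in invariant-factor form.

Answer: M ≅ ℤ^1 ⊕ ℤ/3

Derivation:
rank_ℚ(R)=1; free=2−1=1
SNF(R) diag = [3] → torsion [3]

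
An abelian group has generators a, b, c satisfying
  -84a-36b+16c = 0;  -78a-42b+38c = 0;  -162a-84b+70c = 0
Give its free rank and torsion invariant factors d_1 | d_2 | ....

rank_ℚ(R)=3; free=3−3=0
SNF(R) diag = [2, 6, 12] → torsion [2, 6, 12]

Answer: M ≅ ℤ/2 ⊕ ℤ/6 ⊕ ℤ/12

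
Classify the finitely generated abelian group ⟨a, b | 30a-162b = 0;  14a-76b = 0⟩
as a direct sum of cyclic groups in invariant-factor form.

Answer: M ≅ ℤ/2 ⊕ ℤ/6

Derivation:
rank_ℚ(R)=2; free=2−2=0
SNF(R) diag = [2, 6] → torsion [2, 6]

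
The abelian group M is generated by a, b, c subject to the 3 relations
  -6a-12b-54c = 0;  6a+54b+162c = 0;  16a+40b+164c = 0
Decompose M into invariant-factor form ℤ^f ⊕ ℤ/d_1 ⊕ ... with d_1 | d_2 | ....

Answer: M ≅ ℤ/2 ⊕ ℤ/6 ⊕ ℤ/12

Derivation:
rank_ℚ(R)=3; free=3−3=0
SNF(R) diag = [2, 6, 12] → torsion [2, 6, 12]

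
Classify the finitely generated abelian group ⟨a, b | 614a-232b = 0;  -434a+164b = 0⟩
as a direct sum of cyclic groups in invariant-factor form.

rank_ℚ(R)=2; free=2−2=0
SNF(R) diag = [2, 4] → torsion [2, 4]

Answer: M ≅ ℤ/2 ⊕ ℤ/4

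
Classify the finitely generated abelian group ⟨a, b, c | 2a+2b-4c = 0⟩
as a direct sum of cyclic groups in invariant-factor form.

Answer: M ≅ ℤ^2 ⊕ ℤ/2

Derivation:
rank_ℚ(R)=1; free=3−1=2
SNF(R) diag = [2] → torsion [2]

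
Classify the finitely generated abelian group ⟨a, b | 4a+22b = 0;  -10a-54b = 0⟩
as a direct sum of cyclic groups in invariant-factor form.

Answer: M ≅ ℤ/2 ⊕ ℤ/2

Derivation:
rank_ℚ(R)=2; free=2−2=0
SNF(R) diag = [2, 2] → torsion [2, 2]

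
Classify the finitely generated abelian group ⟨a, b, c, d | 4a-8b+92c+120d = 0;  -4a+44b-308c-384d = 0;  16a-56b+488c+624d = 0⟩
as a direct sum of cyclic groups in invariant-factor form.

rank_ℚ(R)=3; free=4−3=1
SNF(R) diag = [4, 12, 24] → torsion [4, 12, 24]

Answer: M ≅ ℤ^1 ⊕ ℤ/4 ⊕ ℤ/12 ⊕ ℤ/24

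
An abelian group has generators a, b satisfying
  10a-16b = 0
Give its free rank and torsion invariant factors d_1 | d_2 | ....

rank_ℚ(R)=1; free=2−1=1
SNF(R) diag = [2] → torsion [2]

Answer: M ≅ ℤ^1 ⊕ ℤ/2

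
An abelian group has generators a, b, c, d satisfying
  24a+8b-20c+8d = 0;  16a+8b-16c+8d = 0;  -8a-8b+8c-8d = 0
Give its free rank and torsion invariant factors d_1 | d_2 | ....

rank_ℚ(R)=3; free=4−3=1
SNF(R) diag = [4, 8, 8] → torsion [4, 8, 8]

Answer: M ≅ ℤ^1 ⊕ ℤ/4 ⊕ ℤ/8 ⊕ ℤ/8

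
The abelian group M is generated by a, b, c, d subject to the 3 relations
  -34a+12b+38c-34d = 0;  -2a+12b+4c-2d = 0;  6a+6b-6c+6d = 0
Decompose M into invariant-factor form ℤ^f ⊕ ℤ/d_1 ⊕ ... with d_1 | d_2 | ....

rank_ℚ(R)=3; free=4−3=1
SNF(R) diag = [2, 6, 18] → torsion [2, 6, 18]

Answer: M ≅ ℤ^1 ⊕ ℤ/2 ⊕ ℤ/6 ⊕ ℤ/18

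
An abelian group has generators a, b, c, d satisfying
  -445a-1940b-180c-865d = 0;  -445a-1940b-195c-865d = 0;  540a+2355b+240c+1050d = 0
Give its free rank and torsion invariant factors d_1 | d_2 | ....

rank_ℚ(R)=3; free=4−3=1
SNF(R) diag = [5, 15, 15] → torsion [5, 15, 15]

Answer: M ≅ ℤ^1 ⊕ ℤ/5 ⊕ ℤ/15 ⊕ ℤ/15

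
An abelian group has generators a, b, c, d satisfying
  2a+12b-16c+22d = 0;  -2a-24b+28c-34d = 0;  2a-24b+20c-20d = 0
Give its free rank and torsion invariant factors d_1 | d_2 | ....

rank_ℚ(R)=3; free=4−3=1
SNF(R) diag = [2, 6, 12] → torsion [2, 6, 12]

Answer: M ≅ ℤ^1 ⊕ ℤ/2 ⊕ ℤ/6 ⊕ ℤ/12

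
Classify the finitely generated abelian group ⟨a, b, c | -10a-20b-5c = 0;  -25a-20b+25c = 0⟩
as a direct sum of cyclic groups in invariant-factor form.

rank_ℚ(R)=2; free=3−2=1
SNF(R) diag = [5, 15] → torsion [5, 15]

Answer: M ≅ ℤ^1 ⊕ ℤ/5 ⊕ ℤ/15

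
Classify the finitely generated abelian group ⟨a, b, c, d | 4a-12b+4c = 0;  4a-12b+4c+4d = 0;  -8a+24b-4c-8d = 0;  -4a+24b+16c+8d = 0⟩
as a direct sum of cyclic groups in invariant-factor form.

Answer: M ≅ ℤ/4 ⊕ ℤ/4 ⊕ ℤ/4 ⊕ ℤ/12

Derivation:
rank_ℚ(R)=4; free=4−4=0
SNF(R) diag = [4, 4, 4, 12] → torsion [4, 4, 4, 12]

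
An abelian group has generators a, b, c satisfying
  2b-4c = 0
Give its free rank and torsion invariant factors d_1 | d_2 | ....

rank_ℚ(R)=1; free=3−1=2
SNF(R) diag = [2] → torsion [2]

Answer: M ≅ ℤ^2 ⊕ ℤ/2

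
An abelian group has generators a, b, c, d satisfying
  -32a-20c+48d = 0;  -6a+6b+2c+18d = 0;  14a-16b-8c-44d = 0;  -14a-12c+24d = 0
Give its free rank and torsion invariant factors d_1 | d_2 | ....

Answer: M ≅ ℤ/2 ⊕ ℤ/2 ⊕ ℤ/4 ⊕ ℤ/12

Derivation:
rank_ℚ(R)=4; free=4−4=0
SNF(R) diag = [2, 2, 4, 12] → torsion [2, 2, 4, 12]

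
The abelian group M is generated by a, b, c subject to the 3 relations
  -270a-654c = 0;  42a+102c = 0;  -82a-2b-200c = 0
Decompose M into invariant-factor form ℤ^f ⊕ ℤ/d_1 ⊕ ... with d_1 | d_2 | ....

Answer: M ≅ ℤ/2 ⊕ ℤ/6 ⊕ ℤ/12

Derivation:
rank_ℚ(R)=3; free=3−3=0
SNF(R) diag = [2, 6, 12] → torsion [2, 6, 12]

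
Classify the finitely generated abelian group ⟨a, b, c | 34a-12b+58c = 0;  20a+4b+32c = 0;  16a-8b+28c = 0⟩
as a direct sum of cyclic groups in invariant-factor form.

Answer: M ≅ ℤ/2 ⊕ ℤ/4 ⊕ ℤ/12

Derivation:
rank_ℚ(R)=3; free=3−3=0
SNF(R) diag = [2, 4, 12] → torsion [2, 4, 12]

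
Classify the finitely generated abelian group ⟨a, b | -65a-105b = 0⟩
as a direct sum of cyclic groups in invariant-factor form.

rank_ℚ(R)=1; free=2−1=1
SNF(R) diag = [5] → torsion [5]

Answer: M ≅ ℤ^1 ⊕ ℤ/5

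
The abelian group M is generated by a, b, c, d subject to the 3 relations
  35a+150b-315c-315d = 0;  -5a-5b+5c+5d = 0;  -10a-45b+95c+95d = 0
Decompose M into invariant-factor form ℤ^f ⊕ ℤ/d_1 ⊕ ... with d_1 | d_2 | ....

Answer: M ≅ ℤ^1 ⊕ ℤ/5 ⊕ ℤ/5 ⊕ ℤ/5

Derivation:
rank_ℚ(R)=3; free=4−3=1
SNF(R) diag = [5, 5, 5] → torsion [5, 5, 5]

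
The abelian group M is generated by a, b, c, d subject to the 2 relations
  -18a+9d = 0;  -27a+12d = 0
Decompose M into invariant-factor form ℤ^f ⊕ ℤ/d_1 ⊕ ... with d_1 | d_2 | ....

Answer: M ≅ ℤ^2 ⊕ ℤ/3 ⊕ ℤ/9

Derivation:
rank_ℚ(R)=2; free=4−2=2
SNF(R) diag = [3, 9] → torsion [3, 9]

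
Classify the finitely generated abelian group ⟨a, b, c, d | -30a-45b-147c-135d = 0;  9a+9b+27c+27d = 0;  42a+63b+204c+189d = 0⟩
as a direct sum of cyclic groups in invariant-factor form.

Answer: M ≅ ℤ^1 ⊕ ℤ/3 ⊕ ℤ/9 ⊕ ℤ/9

Derivation:
rank_ℚ(R)=3; free=4−3=1
SNF(R) diag = [3, 9, 9] → torsion [3, 9, 9]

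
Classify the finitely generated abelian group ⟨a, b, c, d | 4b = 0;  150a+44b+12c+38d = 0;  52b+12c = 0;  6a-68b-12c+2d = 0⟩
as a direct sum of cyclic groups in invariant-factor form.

Answer: M ≅ ℤ/2 ⊕ ℤ/4 ⊕ ℤ/12 ⊕ ℤ/36

Derivation:
rank_ℚ(R)=4; free=4−4=0
SNF(R) diag = [2, 4, 12, 36] → torsion [2, 4, 12, 36]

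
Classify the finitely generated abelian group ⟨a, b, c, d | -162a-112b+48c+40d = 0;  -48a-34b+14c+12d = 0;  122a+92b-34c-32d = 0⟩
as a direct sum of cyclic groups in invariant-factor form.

Answer: M ≅ ℤ^1 ⊕ ℤ/2 ⊕ ℤ/2 ⊕ ℤ/2

Derivation:
rank_ℚ(R)=3; free=4−3=1
SNF(R) diag = [2, 2, 2] → torsion [2, 2, 2]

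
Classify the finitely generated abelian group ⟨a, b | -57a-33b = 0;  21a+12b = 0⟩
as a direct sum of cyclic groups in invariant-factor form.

rank_ℚ(R)=2; free=2−2=0
SNF(R) diag = [3, 3] → torsion [3, 3]

Answer: M ≅ ℤ/3 ⊕ ℤ/3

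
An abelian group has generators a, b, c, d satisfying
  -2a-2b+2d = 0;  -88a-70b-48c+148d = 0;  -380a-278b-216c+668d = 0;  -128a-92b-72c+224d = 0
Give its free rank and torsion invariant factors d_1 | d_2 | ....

rank_ℚ(R)=4; free=4−4=0
SNF(R) diag = [2, 6, 12, 24] → torsion [2, 6, 12, 24]

Answer: M ≅ ℤ/2 ⊕ ℤ/6 ⊕ ℤ/12 ⊕ ℤ/24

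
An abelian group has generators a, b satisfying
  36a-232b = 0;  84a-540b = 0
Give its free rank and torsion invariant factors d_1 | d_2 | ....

rank_ℚ(R)=2; free=2−2=0
SNF(R) diag = [4, 12] → torsion [4, 12]

Answer: M ≅ ℤ/4 ⊕ ℤ/12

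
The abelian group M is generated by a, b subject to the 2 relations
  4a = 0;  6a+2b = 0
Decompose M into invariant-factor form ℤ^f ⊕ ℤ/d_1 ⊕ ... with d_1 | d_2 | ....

rank_ℚ(R)=2; free=2−2=0
SNF(R) diag = [2, 4] → torsion [2, 4]

Answer: M ≅ ℤ/2 ⊕ ℤ/4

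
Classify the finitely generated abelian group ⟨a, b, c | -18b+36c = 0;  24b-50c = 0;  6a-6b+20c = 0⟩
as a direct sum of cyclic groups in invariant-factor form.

Answer: M ≅ ℤ/2 ⊕ ℤ/6 ⊕ ℤ/18

Derivation:
rank_ℚ(R)=3; free=3−3=0
SNF(R) diag = [2, 6, 18] → torsion [2, 6, 18]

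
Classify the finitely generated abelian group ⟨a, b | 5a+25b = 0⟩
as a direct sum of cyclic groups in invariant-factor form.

rank_ℚ(R)=1; free=2−1=1
SNF(R) diag = [5] → torsion [5]

Answer: M ≅ ℤ^1 ⊕ ℤ/5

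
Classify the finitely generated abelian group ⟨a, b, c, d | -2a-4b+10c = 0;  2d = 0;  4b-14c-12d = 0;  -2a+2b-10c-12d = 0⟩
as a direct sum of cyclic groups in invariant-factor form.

Answer: M ≅ ℤ/2 ⊕ ℤ/2 ⊕ ℤ/2 ⊕ ℤ/2

Derivation:
rank_ℚ(R)=4; free=4−4=0
SNF(R) diag = [2, 2, 2, 2] → torsion [2, 2, 2, 2]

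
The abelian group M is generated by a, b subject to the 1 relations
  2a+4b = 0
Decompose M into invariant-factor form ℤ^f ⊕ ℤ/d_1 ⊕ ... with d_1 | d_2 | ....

Answer: M ≅ ℤ^1 ⊕ ℤ/2

Derivation:
rank_ℚ(R)=1; free=2−1=1
SNF(R) diag = [2] → torsion [2]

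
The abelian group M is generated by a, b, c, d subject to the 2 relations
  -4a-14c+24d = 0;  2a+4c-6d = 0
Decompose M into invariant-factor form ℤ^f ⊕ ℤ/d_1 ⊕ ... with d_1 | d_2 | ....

Answer: M ≅ ℤ^2 ⊕ ℤ/2 ⊕ ℤ/6

Derivation:
rank_ℚ(R)=2; free=4−2=2
SNF(R) diag = [2, 6] → torsion [2, 6]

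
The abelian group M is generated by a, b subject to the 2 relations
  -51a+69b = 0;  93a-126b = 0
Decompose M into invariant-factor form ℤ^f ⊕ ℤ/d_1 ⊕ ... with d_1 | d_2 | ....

Answer: M ≅ ℤ/3 ⊕ ℤ/3

Derivation:
rank_ℚ(R)=2; free=2−2=0
SNF(R) diag = [3, 3] → torsion [3, 3]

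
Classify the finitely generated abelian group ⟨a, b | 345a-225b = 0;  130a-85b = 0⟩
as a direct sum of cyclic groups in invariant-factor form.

rank_ℚ(R)=2; free=2−2=0
SNF(R) diag = [5, 15] → torsion [5, 15]

Answer: M ≅ ℤ/5 ⊕ ℤ/15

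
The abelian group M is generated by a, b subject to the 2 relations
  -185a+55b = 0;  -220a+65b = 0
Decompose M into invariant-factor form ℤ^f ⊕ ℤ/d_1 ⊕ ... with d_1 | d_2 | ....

Answer: M ≅ ℤ/5 ⊕ ℤ/15

Derivation:
rank_ℚ(R)=2; free=2−2=0
SNF(R) diag = [5, 15] → torsion [5, 15]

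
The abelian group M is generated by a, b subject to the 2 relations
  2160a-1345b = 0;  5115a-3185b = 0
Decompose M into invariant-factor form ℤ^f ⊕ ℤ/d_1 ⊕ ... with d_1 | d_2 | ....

rank_ℚ(R)=2; free=2−2=0
SNF(R) diag = [5, 15] → torsion [5, 15]

Answer: M ≅ ℤ/5 ⊕ ℤ/15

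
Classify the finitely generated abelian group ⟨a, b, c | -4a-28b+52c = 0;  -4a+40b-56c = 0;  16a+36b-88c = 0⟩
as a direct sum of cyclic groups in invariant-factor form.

rank_ℚ(R)=3; free=3−3=0
SNF(R) diag = [4, 4, 12] → torsion [4, 4, 12]

Answer: M ≅ ℤ/4 ⊕ ℤ/4 ⊕ ℤ/12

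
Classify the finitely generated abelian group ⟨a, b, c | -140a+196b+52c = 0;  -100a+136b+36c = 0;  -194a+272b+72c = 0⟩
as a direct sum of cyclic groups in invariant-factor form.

rank_ℚ(R)=3; free=3−3=0
SNF(R) diag = [2, 4, 12] → torsion [2, 4, 12]

Answer: M ≅ ℤ/2 ⊕ ℤ/4 ⊕ ℤ/12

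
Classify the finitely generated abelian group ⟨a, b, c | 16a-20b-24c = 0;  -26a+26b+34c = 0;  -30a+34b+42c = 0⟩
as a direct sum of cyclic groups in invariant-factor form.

rank_ℚ(R)=3; free=3−3=0
SNF(R) diag = [2, 4, 4] → torsion [2, 4, 4]

Answer: M ≅ ℤ/2 ⊕ ℤ/4 ⊕ ℤ/4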